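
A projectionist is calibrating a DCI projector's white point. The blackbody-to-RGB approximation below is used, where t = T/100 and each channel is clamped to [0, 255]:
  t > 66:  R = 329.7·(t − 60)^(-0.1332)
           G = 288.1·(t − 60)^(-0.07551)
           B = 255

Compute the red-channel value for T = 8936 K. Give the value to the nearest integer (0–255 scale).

t = 8936/100 = 89.36; the t > 66 branch applies.
R = 329.7·(89.36 − 60)^(-0.1332) = 329.7·29.36^(-0.1332) = 329.7·0.63752 = 210.191.
Rounded: 210.

210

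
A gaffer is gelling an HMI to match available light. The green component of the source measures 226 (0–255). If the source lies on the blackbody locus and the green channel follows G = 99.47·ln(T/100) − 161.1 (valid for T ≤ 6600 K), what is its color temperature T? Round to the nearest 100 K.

4900 K

ln t = (226 + 161.1) / 99.47 = 3.8916.
t = e^3.8916 = 48.990.
T = 100·t = 4899 K → 4900 K to the nearest 100 K.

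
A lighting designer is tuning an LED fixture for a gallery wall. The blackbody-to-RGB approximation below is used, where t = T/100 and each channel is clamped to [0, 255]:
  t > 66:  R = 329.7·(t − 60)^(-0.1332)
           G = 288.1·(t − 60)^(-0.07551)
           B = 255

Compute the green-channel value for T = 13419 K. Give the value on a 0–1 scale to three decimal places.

t = 13419/100 = 134.19; the t > 66 branch applies.
G = 288.1·(134.19 − 60)^(-0.07551) = 288.1·74.19^(-0.07551) = 288.1·0.72239 = 208.120.
On a 0–1 scale: 208.120/255 = 0.8162 → 0.816.

0.816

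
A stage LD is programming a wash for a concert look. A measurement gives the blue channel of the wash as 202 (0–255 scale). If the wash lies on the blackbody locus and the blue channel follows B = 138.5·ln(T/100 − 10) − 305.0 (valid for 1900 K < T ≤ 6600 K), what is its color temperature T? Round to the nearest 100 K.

ln(t − 10) = (202 + 305.0) / 138.5 = 3.6606.
t − 10 = e^3.6606 = 38.887, so t = 48.887.
T = 100·t = 4889 K → 4900 K to the nearest 100 K.

4900 K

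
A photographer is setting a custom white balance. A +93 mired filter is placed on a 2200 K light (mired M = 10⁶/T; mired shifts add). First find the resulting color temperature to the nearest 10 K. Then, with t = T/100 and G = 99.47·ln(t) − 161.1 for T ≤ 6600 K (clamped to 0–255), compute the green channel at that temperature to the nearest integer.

M_in = 10⁶/2200 = 454.55; M_out = 454.55 + (+93) = 547.55.
T_out = 10⁶/547.55 = 1826.3 K → 1830 K; t = 18.3.
G = 99.47·ln 18.3 − 161.1 = 99.47·2.9069 − 161.1 = 128.049.
Rounded: 128.

128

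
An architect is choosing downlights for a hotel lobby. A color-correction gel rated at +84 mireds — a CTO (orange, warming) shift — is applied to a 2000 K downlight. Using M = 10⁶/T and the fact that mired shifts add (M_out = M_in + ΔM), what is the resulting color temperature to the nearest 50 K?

M_in = 10⁶/2000 = 500.00 mireds.
M_out = 500.00 + (+84) = 584.00 mireds.
T_out = 10⁶/584.00 = 1712.3 K → 1700 K.

1700 K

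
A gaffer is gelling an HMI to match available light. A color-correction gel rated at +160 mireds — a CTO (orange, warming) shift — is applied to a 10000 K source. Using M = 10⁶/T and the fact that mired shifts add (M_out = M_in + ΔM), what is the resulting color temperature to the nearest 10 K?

M_in = 10⁶/10000 = 100.00 mireds.
M_out = 100.00 + (+160) = 260.00 mireds.
T_out = 10⁶/260.00 = 3846.2 K → 3850 K.

3850 K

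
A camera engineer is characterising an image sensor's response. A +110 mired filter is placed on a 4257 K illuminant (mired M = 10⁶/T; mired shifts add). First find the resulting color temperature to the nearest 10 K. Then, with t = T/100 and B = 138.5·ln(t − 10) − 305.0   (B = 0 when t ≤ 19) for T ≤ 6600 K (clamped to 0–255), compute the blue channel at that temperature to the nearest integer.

103

M_in = 10⁶/4257 = 234.91; M_out = 234.91 + (+110) = 344.91.
T_out = 10⁶/344.91 = 2899.3 K → 2900 K; t = 29.
B = 138.5·ln(29 − 10) − 305.0 = 138.5·ln 19 − 305.0 = 138.5·2.9444 − 305.0 = 102.805.
Rounded: 103.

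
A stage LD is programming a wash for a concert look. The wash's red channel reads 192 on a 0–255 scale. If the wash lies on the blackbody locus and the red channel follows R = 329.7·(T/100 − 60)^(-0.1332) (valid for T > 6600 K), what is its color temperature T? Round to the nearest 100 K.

(t − 60)^(-0.1332) = 192/329.7 = 0.58235.
t − 60 = 0.58235^(1/-0.1332) = 0.58235^(-7.508) = 57.929, so t = 117.929.
T = 100·t = 11793 K → 11800 K to the nearest 100 K.

11800 K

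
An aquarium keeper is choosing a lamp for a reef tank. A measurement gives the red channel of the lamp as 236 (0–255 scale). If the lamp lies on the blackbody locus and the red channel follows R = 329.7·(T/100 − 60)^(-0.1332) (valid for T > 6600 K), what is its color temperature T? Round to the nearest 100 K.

7200 K

(t − 60)^(-0.1332) = 236/329.7 = 0.71580.
t − 60 = 0.71580^(1/-0.1332) = 0.71580^(-7.508) = 12.307, so t = 72.307.
T = 100·t = 7231 K → 7200 K to the nearest 100 K.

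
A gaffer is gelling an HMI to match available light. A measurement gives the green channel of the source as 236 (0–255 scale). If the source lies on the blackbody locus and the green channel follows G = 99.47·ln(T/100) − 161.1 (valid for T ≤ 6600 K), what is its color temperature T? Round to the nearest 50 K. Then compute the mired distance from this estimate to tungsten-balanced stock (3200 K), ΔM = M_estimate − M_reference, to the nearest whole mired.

-127 mireds

ln t = (236 + 161.1) / 99.47 = 3.9922.
t = e^3.9922 = 54.172.
T = 100·t = 5417 K → 5400 K to the nearest 50 K.
M_estimate = 10⁶/5400 = 185.19; M_reference = 10⁶/3200 = 312.50.
ΔM = 185.19 − 312.50 = -127.31 → -127 mireds.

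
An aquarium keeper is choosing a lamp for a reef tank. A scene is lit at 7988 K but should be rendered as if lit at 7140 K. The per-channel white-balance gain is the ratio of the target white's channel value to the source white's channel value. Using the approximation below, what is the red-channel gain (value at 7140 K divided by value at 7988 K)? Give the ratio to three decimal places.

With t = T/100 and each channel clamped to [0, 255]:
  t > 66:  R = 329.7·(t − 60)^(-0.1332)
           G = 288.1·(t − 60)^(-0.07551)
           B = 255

1.077

At 7988 K (t = 79.88):
  R = 329.7·(79.88 − 60)^(-0.1332) = 329.7·19.88^(-0.1332) = 329.7·0.67151 = 221.396.
At 7140 K (t = 71.4):
  R = 329.7·(71.4 − 60)^(-0.1332) = 329.7·11.4^(-0.1332) = 329.7·0.72314 = 238.418.
Gain = 238.418 / 221.396 = 1.0769 → 1.077.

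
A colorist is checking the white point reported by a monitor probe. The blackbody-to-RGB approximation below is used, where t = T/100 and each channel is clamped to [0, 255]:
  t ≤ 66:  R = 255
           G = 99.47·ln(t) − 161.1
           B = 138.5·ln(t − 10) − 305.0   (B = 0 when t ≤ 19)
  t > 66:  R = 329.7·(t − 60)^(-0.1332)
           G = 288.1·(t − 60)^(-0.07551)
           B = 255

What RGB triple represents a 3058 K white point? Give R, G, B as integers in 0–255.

t = 3058/100 = 30.58; the t ≤ 66 branch applies.
R = 255 by definition for t ≤ 66.
G = 99.47·ln 30.58 − 161.1 = 99.47·3.4203 − 161.1 = 179.122.
B = 138.5·ln(30.58 − 10) − 305.0 = 138.5·ln 20.58 − 305.0 = 138.5·3.0243 − 305.0 = 113.868.
Rounded: (255, 179, 114).

R=255, G=179, B=114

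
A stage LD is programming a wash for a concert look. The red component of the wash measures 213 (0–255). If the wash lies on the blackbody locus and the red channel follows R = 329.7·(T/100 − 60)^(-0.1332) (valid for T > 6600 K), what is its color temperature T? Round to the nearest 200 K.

(t − 60)^(-0.1332) = 213/329.7 = 0.64604.
t − 60 = 0.64604^(1/-0.1332) = 0.64604^(-7.508) = 26.575, so t = 86.575.
T = 100·t = 8657 K → 8600 K to the nearest 200 K.

8600 K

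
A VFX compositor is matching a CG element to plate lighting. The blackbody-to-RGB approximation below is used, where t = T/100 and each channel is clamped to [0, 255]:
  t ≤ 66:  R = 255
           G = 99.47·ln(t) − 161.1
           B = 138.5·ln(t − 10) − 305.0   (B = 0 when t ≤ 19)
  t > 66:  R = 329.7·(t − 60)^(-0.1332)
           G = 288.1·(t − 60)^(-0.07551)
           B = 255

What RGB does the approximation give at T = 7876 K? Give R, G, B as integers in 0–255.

t = 7876/100 = 78.76; the t > 66 branch applies.
R = 329.7·(78.76 − 60)^(-0.1332) = 329.7·18.76^(-0.1332) = 329.7·0.67671 = 223.113.
G = 288.1·(78.76 − 60)^(-0.07551) = 288.1·18.76^(-0.07551) = 288.1·0.80142 = 230.888.
B = 255 by definition for t > 66.
Rounded: (223, 231, 255).

R=223, G=231, B=255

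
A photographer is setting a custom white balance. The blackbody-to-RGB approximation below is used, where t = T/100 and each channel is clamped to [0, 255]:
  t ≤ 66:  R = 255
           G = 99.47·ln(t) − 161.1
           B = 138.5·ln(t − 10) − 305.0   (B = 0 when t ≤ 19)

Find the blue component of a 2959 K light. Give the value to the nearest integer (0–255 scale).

107

t = 2959/100 = 29.59; the t ≤ 66 branch applies.
B = 138.5·ln(29.59 − 10) − 305.0 = 138.5·ln 19.59 − 305.0 = 138.5·2.9750 − 305.0 = 107.040.
Rounded: 107.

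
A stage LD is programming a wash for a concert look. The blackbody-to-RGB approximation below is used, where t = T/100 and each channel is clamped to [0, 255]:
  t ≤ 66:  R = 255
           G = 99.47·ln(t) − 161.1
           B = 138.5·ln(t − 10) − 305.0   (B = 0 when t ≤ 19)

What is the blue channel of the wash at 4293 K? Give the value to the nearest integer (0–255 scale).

179

t = 4293/100 = 42.93; the t ≤ 66 branch applies.
B = 138.5·ln(42.93 − 10) − 305.0 = 138.5·ln 32.93 − 305.0 = 138.5·3.4944 − 305.0 = 178.972.
Rounded: 179.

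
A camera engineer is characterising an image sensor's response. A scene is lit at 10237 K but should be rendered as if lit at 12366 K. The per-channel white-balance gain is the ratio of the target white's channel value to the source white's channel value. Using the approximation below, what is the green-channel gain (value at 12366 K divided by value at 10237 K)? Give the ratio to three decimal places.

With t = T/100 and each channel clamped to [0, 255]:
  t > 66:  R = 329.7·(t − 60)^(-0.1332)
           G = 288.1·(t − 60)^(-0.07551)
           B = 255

At 10237 K (t = 102.37):
  G = 288.1·(102.37 − 60)^(-0.07551) = 288.1·42.37^(-0.07551) = 288.1·0.75360 = 217.112.
At 12366 K (t = 123.66):
  G = 288.1·(123.66 − 60)^(-0.07551) = 288.1·63.66^(-0.07551) = 288.1·0.73079 = 210.539.
Gain = 210.539 / 217.112 = 0.9697 → 0.970.

0.970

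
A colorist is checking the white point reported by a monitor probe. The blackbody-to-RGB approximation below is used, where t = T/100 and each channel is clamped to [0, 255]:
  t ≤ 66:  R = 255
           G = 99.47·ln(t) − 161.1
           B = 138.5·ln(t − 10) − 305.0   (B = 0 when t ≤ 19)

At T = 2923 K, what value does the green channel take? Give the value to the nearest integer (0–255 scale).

t = 2923/100 = 29.23; the t ≤ 66 branch applies.
G = 99.47·ln 29.23 − 161.1 = 99.47·3.3752 − 161.1 = 174.631.
Rounded: 175.

175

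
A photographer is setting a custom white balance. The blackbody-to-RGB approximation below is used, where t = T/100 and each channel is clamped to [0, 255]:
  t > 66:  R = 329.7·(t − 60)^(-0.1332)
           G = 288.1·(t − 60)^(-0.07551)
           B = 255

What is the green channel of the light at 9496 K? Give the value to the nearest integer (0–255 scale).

t = 9496/100 = 94.96; the t > 66 branch applies.
G = 288.1·(94.96 − 60)^(-0.07551) = 288.1·34.96^(-0.07551) = 288.1·0.76462 = 220.287.
Rounded: 220.

220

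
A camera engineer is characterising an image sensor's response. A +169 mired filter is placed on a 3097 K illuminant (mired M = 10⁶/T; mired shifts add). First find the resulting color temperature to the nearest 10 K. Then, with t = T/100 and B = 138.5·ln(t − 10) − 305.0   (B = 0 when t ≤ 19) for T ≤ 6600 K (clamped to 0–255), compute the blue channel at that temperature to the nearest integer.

M_in = 10⁶/3097 = 322.89; M_out = 322.89 + (+169) = 491.89.
T_out = 10⁶/491.89 = 2033.0 K → 2030 K; t = 20.3.
B = 138.5·ln(20.3 − 10) − 305.0 = 138.5·ln 10.3 − 305.0 = 138.5·2.3321 − 305.0 = 18.002.
Rounded: 18.

18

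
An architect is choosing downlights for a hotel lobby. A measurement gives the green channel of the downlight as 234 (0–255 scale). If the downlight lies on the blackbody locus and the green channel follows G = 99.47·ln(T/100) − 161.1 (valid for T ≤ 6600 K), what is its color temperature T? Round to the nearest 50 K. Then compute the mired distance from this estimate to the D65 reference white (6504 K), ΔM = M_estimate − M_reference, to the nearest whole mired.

+35 mireds

ln t = (234 + 161.1) / 99.47 = 3.9721.
t = e^3.9721 = 53.093.
T = 100·t = 5309 K → 5300 K to the nearest 50 K.
M_estimate = 10⁶/5300 = 188.68; M_reference = 10⁶/6504 = 153.75.
ΔM = 188.68 − 153.75 = 34.93 → +35 mireds.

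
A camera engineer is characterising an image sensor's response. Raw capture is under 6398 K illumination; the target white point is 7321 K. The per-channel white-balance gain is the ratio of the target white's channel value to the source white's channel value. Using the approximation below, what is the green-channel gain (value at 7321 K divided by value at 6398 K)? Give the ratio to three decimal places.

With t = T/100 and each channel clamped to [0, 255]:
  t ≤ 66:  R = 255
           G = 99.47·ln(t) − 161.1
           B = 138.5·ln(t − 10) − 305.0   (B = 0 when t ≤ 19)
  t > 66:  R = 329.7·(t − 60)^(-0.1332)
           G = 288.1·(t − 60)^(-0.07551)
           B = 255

0.939

At 6398 K (t = 63.98):
  G = 99.47·ln 63.98 − 161.1 = 99.47·4.1586 − 161.1 = 252.553.
At 7321 K (t = 73.21):
  G = 288.1·(73.21 − 60)^(-0.07551) = 288.1·13.21^(-0.07551) = 288.1·0.82293 = 237.085.
Gain = 237.085 / 252.553 = 0.9388 → 0.939.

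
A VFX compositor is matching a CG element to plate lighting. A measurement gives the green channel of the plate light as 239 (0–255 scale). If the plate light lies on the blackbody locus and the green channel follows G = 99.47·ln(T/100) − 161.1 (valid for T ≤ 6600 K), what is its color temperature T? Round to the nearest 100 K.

ln t = (239 + 161.1) / 99.47 = 4.0223.
t = e^4.0223 = 55.830.
T = 100·t = 5583 K → 5600 K to the nearest 100 K.

5600 K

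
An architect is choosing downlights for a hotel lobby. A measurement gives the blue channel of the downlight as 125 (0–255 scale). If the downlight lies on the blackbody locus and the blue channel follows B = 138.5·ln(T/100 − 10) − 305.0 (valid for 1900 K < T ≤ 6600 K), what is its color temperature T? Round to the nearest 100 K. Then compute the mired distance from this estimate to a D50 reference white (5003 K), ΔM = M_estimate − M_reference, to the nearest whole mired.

+113 mireds

ln(t − 10) = (125 + 305.0) / 138.5 = 3.1047.
t − 10 = e^3.1047 = 22.302, so t = 32.302.
T = 100·t = 3230 K → 3200 K to the nearest 100 K.
M_estimate = 10⁶/3200 = 312.50; M_reference = 10⁶/5003 = 199.88.
ΔM = 312.50 − 199.88 = 112.62 → +113 mireds.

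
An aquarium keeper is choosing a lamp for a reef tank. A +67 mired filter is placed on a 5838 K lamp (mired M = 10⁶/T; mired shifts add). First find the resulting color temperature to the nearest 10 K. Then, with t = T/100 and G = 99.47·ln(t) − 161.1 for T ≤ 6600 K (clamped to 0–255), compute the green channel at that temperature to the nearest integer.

211

M_in = 10⁶/5838 = 171.29; M_out = 171.29 + (+67) = 238.29.
T_out = 10⁶/238.29 = 4196.5 K → 4200 K; t = 42.
G = 99.47·ln 42 − 161.1 = 99.47·3.7377 − 161.1 = 210.686.
Rounded: 211.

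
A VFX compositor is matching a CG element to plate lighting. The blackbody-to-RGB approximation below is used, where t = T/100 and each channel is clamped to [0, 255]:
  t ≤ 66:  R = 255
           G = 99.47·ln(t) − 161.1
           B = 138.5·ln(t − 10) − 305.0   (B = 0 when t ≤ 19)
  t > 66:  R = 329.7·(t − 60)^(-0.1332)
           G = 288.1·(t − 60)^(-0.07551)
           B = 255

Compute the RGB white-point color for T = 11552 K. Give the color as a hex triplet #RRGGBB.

#C1D5FF

t = 11552/100 = 115.52; the t > 66 branch applies.
R = 329.7·(115.52 − 60)^(-0.1332) = 329.7·55.52^(-0.1332) = 329.7·0.58565 = 193.089.
G = 288.1·(115.52 − 60)^(-0.07551) = 288.1·55.52^(-0.07551) = 288.1·0.73837 = 212.726.
B = 255 by definition for t > 66.
Rounded: (193, 213, 255).
In hex: #C1D5FF.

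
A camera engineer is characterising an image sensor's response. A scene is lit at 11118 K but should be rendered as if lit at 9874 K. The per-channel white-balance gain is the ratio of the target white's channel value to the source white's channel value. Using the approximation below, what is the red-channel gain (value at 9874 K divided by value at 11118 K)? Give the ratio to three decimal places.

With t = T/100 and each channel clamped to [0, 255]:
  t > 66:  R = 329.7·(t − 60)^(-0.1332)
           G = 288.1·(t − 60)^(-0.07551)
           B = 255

1.038

At 11118 K (t = 111.18):
  R = 329.7·(111.18 − 60)^(-0.1332) = 329.7·51.18^(-0.1332) = 329.7·0.59204 = 195.194.
At 9874 K (t = 98.74):
  R = 329.7·(98.74 − 60)^(-0.1332) = 329.7·38.74^(-0.1332) = 329.7·0.61441 = 202.570.
Gain = 202.570 / 195.194 = 1.0378 → 1.038.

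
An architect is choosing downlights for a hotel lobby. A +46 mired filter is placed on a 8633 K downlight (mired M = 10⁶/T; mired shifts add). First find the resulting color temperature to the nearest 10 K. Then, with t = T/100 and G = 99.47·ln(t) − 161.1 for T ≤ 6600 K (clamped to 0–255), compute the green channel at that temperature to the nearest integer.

249

M_in = 10⁶/8633 = 115.83; M_out = 115.83 + (+46) = 161.83.
T_out = 10⁶/161.83 = 6179.1 K → 6180 K; t = 61.8.
G = 99.47·ln 61.8 − 161.1 = 99.47·4.1239 − 161.1 = 249.105.
Rounded: 249.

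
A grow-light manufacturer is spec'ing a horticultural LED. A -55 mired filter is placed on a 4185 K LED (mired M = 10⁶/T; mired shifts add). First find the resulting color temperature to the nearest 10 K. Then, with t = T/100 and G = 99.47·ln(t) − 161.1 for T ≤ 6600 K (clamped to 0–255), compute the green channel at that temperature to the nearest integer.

M_in = 10⁶/4185 = 238.95; M_out = 238.95 + (-55) = 183.95.
T_out = 10⁶/183.95 = 5436.3 K → 5440 K; t = 54.4.
G = 99.47·ln 54.4 − 161.1 = 99.47·3.9964 − 161.1 = 236.418.
Rounded: 236.

236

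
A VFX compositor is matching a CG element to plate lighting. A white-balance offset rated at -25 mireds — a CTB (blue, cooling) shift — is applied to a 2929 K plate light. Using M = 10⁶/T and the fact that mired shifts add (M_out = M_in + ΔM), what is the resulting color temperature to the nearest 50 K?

3150 K

M_in = 10⁶/2929 = 341.41 mireds.
M_out = 341.41 + (-25) = 316.41 mireds.
T_out = 10⁶/316.41 = 3160.4 K → 3150 K.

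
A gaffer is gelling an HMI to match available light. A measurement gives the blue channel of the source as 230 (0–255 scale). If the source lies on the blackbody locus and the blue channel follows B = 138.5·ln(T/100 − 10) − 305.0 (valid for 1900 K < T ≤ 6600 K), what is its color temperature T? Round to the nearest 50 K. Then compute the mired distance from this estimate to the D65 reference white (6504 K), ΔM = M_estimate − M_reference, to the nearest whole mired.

+20 mireds

ln(t − 10) = (230 + 305.0) / 138.5 = 3.8628.
t − 10 = e^3.8628 = 47.599, so t = 57.599.
T = 100·t = 5760 K → 5750 K to the nearest 50 K.
M_estimate = 10⁶/5750 = 173.91; M_reference = 10⁶/6504 = 153.75.
ΔM = 173.91 − 153.75 = 20.16 → +20 mireds.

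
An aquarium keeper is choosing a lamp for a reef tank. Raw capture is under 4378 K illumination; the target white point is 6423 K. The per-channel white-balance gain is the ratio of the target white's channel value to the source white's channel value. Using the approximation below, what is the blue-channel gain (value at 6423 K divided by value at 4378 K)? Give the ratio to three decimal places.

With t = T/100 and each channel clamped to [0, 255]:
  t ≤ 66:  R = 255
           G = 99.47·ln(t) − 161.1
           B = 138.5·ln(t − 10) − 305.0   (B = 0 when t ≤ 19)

1.359

At 4378 K (t = 43.78):
  B = 138.5·ln(43.78 − 10) − 305.0 = 138.5·ln 33.78 − 305.0 = 138.5·3.5199 − 305.0 = 182.502.
At 6423 K (t = 64.23):
  B = 138.5·ln(64.23 − 10) − 305.0 = 138.5·ln 54.23 − 305.0 = 138.5·3.9932 − 305.0 = 248.063.
Gain = 248.063 / 182.502 = 1.3592 → 1.359.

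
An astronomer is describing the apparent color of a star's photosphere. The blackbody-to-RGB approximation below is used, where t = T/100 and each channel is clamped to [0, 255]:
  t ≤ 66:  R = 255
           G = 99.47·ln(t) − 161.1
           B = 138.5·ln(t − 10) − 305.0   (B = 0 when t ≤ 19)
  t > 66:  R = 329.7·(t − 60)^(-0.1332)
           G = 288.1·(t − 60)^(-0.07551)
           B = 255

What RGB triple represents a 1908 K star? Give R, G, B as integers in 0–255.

t = 1908/100 = 19.08; the t ≤ 66 branch applies.
R = 255 by definition for t ≤ 66.
G = 99.47·ln 19.08 − 161.1 = 99.47·2.9486 − 161.1 = 132.201.
B = 138.5·ln(19.08 − 10) − 305.0 = 138.5·ln 9.08 − 305.0 = 138.5·2.2061 − 305.0 = 0.541.
Rounded: (255, 132, 1).

R=255, G=132, B=1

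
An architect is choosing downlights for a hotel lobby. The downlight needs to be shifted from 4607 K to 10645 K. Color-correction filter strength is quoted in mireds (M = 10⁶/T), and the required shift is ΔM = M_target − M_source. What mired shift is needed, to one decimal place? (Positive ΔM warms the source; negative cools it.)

M_source = 10⁶/4607 = 217.061; M_target = 10⁶/10645 = 93.941.
ΔM = 93.941 − 217.061 = -123.120 → -123.1 mireds, a cooling shift.

-123.1 mireds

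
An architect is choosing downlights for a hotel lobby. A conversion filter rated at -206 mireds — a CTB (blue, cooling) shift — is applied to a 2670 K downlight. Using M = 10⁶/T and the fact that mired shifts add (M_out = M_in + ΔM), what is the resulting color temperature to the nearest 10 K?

M_in = 10⁶/2670 = 374.53 mireds.
M_out = 374.53 + (-206) = 168.53 mireds.
T_out = 10⁶/168.53 = 5933.6 K → 5930 K.

5930 K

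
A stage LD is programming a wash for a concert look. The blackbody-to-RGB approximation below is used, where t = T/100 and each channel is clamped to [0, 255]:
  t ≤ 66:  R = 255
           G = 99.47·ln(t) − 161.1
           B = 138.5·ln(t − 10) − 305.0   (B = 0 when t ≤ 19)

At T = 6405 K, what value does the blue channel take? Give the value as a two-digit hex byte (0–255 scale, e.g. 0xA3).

0xF8

t = 6405/100 = 64.05; the t ≤ 66 branch applies.
B = 138.5·ln(64.05 − 10) − 305.0 = 138.5·ln 54.05 − 305.0 = 138.5·3.9899 − 305.0 = 247.602.
Rounded: 248; in hex, 0xF8.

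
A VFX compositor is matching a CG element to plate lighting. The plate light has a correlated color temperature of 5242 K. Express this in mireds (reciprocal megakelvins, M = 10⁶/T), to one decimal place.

M = 10⁶ / 5242 = 190.767 → 190.8 mireds.

190.8 mireds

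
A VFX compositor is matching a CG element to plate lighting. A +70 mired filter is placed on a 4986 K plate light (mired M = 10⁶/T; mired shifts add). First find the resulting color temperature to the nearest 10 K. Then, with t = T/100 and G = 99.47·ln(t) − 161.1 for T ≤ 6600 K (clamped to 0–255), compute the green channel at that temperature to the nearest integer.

M_in = 10⁶/4986 = 200.56; M_out = 200.56 + (+70) = 270.56.
T_out = 10⁶/270.56 = 3696.0 K → 3700 K; t = 37.
G = 99.47·ln 37 − 161.1 = 99.47·3.6109 − 161.1 = 198.078.
Rounded: 198.

198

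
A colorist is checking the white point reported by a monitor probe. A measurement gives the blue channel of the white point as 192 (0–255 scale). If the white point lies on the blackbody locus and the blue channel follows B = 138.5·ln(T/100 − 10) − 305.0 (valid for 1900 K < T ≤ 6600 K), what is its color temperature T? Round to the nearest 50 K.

4600 K

ln(t − 10) = (192 + 305.0) / 138.5 = 3.5884.
t − 10 = e^3.5884 = 36.178, so t = 46.178.
T = 100·t = 4618 K → 4600 K to the nearest 50 K.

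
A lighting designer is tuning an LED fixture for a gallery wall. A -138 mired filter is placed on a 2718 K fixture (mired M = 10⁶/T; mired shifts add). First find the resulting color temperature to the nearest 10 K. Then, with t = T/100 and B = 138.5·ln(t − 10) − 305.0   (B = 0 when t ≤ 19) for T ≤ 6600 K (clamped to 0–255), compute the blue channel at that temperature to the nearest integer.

181

M_in = 10⁶/2718 = 367.92; M_out = 367.92 + (-138) = 229.92.
T_out = 10⁶/229.92 = 4349.4 K → 4350 K; t = 43.5.
B = 138.5·ln(43.5 − 10) − 305.0 = 138.5·ln 33.5 − 305.0 = 138.5·3.5115 − 305.0 = 181.349.
Rounded: 181.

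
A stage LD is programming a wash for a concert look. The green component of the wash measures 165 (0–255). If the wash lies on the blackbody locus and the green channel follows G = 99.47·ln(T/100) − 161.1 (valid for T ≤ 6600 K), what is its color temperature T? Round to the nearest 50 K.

2650 K

ln t = (165 + 161.1) / 99.47 = 3.2784.
t = e^3.2784 = 26.533.
T = 100·t = 2653 K → 2650 K to the nearest 50 K.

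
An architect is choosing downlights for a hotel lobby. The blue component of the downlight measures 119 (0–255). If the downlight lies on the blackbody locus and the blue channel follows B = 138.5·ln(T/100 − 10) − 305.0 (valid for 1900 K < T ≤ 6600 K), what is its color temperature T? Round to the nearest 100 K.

ln(t − 10) = (119 + 305.0) / 138.5 = 3.0614.
t − 10 = e^3.0614 = 21.357, so t = 31.357.
T = 100·t = 3136 K → 3100 K to the nearest 100 K.

3100 K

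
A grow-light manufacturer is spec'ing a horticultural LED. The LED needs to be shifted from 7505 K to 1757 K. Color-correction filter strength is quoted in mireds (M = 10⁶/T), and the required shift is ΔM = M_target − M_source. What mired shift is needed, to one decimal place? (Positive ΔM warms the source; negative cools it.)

+435.9 mireds

M_source = 10⁶/7505 = 133.245; M_target = 10⁶/1757 = 569.152.
ΔM = 569.152 − 133.245 = 435.907 → +435.9 mireds, a warming shift.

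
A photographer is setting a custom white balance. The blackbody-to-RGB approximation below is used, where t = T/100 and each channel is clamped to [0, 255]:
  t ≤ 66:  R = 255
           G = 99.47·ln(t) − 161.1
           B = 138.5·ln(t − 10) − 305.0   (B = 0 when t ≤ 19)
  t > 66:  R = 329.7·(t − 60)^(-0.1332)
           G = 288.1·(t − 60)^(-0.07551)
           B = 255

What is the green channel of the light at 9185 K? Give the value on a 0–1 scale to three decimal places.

0.870

t = 9185/100 = 91.85; the t > 66 branch applies.
G = 288.1·(91.85 − 60)^(-0.07551) = 288.1·31.85^(-0.07551) = 288.1·0.77002 = 221.842.
On a 0–1 scale: 221.842/255 = 0.8700 → 0.870.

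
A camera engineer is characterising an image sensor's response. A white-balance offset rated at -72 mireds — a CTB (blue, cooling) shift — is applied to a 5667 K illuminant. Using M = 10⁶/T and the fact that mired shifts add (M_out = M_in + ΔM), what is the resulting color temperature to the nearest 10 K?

9570 K

M_in = 10⁶/5667 = 176.46 mireds.
M_out = 176.46 + (-72) = 104.46 mireds.
T_out = 10⁶/104.46 = 9573.0 K → 9570 K.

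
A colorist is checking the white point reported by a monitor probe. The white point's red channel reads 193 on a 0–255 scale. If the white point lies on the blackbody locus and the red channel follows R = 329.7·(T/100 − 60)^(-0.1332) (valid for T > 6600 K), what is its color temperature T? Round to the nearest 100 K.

(t − 60)^(-0.1332) = 193/329.7 = 0.58538.
t − 60 = 0.58538^(1/-0.1332) = 0.58538^(-7.508) = 55.713, so t = 115.713.
T = 100·t = 11571 K → 11600 K to the nearest 100 K.

11600 K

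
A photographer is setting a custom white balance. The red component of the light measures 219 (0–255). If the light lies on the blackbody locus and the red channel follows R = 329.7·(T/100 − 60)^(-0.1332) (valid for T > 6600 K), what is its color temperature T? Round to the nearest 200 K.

8200 K

(t − 60)^(-0.1332) = 219/329.7 = 0.66424.
t − 60 = 0.66424^(1/-0.1332) = 0.66424^(-7.508) = 21.572, so t = 81.572.
T = 100·t = 8157 K → 8200 K to the nearest 200 K.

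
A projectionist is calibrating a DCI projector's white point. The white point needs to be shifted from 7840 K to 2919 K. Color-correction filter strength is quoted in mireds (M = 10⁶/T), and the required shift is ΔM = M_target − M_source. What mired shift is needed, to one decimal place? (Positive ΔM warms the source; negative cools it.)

+215.0 mireds

M_source = 10⁶/7840 = 127.551; M_target = 10⁶/2919 = 342.583.
ΔM = 342.583 − 127.551 = 215.032 → +215.0 mireds, a warming shift.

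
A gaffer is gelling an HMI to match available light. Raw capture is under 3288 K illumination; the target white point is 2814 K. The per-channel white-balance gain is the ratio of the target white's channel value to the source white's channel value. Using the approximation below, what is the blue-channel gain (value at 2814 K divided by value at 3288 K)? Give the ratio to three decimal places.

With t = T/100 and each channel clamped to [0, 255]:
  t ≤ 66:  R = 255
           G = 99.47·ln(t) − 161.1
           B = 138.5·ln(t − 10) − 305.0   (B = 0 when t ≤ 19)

At 3288 K (t = 32.88):
  B = 138.5·ln(32.88 − 10) − 305.0 = 138.5·ln 22.88 − 305.0 = 138.5·3.1303 − 305.0 = 128.541.
At 2814 K (t = 28.14):
  B = 138.5·ln(28.14 − 10) − 305.0 = 138.5·ln 18.14 − 305.0 = 138.5·2.8981 − 305.0 = 96.390.
Gain = 96.390 / 128.541 = 0.7499 → 0.750.

0.750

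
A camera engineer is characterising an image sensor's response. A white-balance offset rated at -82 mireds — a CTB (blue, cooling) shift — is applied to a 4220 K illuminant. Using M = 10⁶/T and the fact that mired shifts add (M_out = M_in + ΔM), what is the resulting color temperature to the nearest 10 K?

6450 K

M_in = 10⁶/4220 = 236.97 mireds.
M_out = 236.97 + (-82) = 154.97 mireds.
T_out = 10⁶/154.97 = 6453.0 K → 6450 K.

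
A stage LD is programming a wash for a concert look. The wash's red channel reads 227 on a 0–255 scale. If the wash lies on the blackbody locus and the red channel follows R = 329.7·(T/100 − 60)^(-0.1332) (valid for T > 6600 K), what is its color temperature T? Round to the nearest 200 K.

7600 K

(t − 60)^(-0.1332) = 227/329.7 = 0.68850.
t − 60 = 0.68850^(1/-0.1332) = 0.68850^(-7.508) = 16.478, so t = 76.478.
T = 100·t = 7648 K → 7600 K to the nearest 200 K.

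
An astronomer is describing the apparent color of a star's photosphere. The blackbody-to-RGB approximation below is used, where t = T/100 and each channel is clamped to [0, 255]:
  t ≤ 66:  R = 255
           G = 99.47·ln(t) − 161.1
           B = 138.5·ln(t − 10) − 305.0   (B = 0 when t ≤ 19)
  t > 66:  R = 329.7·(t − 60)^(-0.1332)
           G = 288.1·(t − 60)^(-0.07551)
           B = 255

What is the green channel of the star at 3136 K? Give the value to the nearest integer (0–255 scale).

182

t = 3136/100 = 31.36; the t ≤ 66 branch applies.
G = 99.47·ln 31.36 − 161.1 = 99.47·3.4455 − 161.1 = 181.627.
Rounded: 182.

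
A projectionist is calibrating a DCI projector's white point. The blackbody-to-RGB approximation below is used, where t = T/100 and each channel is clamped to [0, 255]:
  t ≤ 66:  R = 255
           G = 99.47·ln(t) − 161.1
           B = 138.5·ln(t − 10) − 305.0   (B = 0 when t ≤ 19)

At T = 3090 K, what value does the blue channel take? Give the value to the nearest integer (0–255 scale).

116

t = 3090/100 = 30.9; the t ≤ 66 branch applies.
B = 138.5·ln(30.9 − 10) − 305.0 = 138.5·ln 20.9 − 305.0 = 138.5·3.0397 − 305.0 = 116.005.
Rounded: 116.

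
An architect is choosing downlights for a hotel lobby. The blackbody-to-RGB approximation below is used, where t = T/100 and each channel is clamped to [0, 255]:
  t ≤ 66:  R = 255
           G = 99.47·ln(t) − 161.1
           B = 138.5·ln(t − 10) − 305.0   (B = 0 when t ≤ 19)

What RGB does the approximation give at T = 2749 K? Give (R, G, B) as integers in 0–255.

t = 2749/100 = 27.49; the t ≤ 66 branch applies.
R = 255 by definition for t ≤ 66.
G = 99.47·ln 27.49 − 161.1 = 99.47·3.3138 − 161.1 = 168.526.
B = 138.5·ln(27.49 − 10) − 305.0 = 138.5·ln 17.49 − 305.0 = 138.5·2.8616 − 305.0 = 91.336.
Rounded: (255, 169, 91).

(255, 169, 91)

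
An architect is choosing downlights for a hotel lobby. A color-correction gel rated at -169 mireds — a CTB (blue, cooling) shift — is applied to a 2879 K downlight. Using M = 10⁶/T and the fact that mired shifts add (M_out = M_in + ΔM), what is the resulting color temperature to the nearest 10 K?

5610 K

M_in = 10⁶/2879 = 347.34 mireds.
M_out = 347.34 + (-169) = 178.34 mireds.
T_out = 10⁶/178.34 = 5607.2 K → 5610 K.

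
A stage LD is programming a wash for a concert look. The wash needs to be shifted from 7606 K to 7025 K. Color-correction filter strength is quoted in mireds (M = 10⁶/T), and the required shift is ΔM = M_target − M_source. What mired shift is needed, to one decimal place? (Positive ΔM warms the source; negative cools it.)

+10.9 mireds

M_source = 10⁶/7606 = 131.475; M_target = 10⁶/7025 = 142.349.
ΔM = 142.349 − 131.475 = 10.874 → +10.9 mireds, a warming shift.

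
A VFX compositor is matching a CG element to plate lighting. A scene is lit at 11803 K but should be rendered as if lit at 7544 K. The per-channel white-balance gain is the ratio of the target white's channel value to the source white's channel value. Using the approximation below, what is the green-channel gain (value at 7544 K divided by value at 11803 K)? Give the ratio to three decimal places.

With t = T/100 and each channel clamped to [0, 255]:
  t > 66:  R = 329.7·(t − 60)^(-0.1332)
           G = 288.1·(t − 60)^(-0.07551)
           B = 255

1.105

At 11803 K (t = 118.03):
  G = 288.1·(118.03 − 60)^(-0.07551) = 288.1·58.03^(-0.07551) = 288.1·0.73591 = 212.017.
At 7544 K (t = 75.44):
  G = 288.1·(75.44 − 60)^(-0.07551) = 288.1·15.44^(-0.07551) = 288.1·0.81329 = 234.309.
Gain = 234.309 / 212.017 = 1.1051 → 1.105.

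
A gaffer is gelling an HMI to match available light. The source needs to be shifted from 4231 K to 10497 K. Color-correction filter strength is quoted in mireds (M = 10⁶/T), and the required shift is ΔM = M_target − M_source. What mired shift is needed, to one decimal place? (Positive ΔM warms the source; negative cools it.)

-141.1 mireds

M_source = 10⁶/4231 = 236.351; M_target = 10⁶/10497 = 95.265.
ΔM = 95.265 − 236.351 = -141.085 → -141.1 mireds, a cooling shift.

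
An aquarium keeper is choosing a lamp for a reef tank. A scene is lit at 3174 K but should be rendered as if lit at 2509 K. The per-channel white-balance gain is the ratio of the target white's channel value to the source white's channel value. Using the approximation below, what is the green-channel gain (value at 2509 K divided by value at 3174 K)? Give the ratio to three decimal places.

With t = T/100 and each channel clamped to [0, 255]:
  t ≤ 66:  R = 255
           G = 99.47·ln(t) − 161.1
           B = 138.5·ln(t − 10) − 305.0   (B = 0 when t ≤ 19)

At 3174 K (t = 31.74):
  G = 99.47·ln 31.74 − 161.1 = 99.47·3.4576 − 161.1 = 182.825.
At 2509 K (t = 25.09):
  G = 99.47·ln 25.09 − 161.1 = 99.47·3.2225 − 161.1 = 159.439.
Gain = 159.439 / 182.825 = 0.8721 → 0.872.

0.872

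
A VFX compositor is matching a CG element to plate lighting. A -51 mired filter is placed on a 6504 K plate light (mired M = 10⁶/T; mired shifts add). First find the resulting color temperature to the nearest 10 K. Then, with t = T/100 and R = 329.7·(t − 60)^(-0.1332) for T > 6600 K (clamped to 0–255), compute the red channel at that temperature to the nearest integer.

M_in = 10⁶/6504 = 153.75; M_out = 153.75 + (-51) = 102.75.
T_out = 10⁶/102.75 = 9732.2 K → 9730 K; t = 97.3.
R = 329.7·(97.3 − 60)^(-0.1332) = 329.7·37.3^(-0.1332) = 329.7·0.61752 = 203.595.
Rounded: 204.

204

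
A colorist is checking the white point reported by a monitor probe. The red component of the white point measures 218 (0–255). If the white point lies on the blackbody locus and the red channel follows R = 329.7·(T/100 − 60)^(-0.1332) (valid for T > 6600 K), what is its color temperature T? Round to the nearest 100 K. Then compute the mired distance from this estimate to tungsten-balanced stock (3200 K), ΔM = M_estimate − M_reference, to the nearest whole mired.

-191 mireds

(t − 60)^(-0.1332) = 218/329.7 = 0.66121.
t − 60 = 0.66121^(1/-0.1332) = 0.66121^(-7.508) = 22.326, so t = 82.326.
T = 100·t = 8233 K → 8200 K to the nearest 100 K.
M_estimate = 10⁶/8200 = 121.95; M_reference = 10⁶/3200 = 312.50.
ΔM = 121.95 − 312.50 = -190.55 → -191 mireds.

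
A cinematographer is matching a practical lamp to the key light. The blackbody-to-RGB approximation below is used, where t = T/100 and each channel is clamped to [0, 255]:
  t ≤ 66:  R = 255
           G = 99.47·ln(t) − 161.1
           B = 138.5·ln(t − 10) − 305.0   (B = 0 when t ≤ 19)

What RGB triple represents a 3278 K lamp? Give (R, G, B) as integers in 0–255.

t = 3278/100 = 32.78; the t ≤ 66 branch applies.
R = 255 by definition for t ≤ 66.
G = 99.47·ln 32.78 − 161.1 = 99.47·3.4898 − 161.1 = 186.032.
B = 138.5·ln(32.78 − 10) − 305.0 = 138.5·ln 22.78 − 305.0 = 138.5·3.1259 − 305.0 = 127.935.
Rounded: (255, 186, 128).

(255, 186, 128)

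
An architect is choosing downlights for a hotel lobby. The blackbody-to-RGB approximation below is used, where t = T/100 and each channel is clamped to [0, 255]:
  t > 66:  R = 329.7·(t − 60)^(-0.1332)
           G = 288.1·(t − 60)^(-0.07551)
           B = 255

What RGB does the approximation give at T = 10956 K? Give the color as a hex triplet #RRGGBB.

#C4D7FF

t = 10956/100 = 109.56; the t > 66 branch applies.
R = 329.7·(109.56 − 60)^(-0.1332) = 329.7·49.56^(-0.1332) = 329.7·0.59458 = 196.032.
G = 288.1·(109.56 − 60)^(-0.07551) = 288.1·49.56^(-0.07551) = 288.1·0.74473 = 214.558.
B = 255 by definition for t > 66.
Rounded: (196, 215, 255).
In hex: #C4D7FF.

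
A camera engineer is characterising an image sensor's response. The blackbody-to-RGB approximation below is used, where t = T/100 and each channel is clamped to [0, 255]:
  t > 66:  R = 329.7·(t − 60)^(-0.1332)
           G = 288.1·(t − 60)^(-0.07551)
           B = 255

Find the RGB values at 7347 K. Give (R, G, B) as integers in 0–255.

(233, 237, 255)

t = 7347/100 = 73.47; the t > 66 branch applies.
R = 329.7·(73.47 − 60)^(-0.1332) = 329.7·13.47^(-0.1332) = 329.7·0.70724 = 233.178.
G = 288.1·(73.47 − 60)^(-0.07551) = 288.1·13.47^(-0.07551) = 288.1·0.82172 = 236.736.
B = 255 by definition for t > 66.
Rounded: (233, 237, 255).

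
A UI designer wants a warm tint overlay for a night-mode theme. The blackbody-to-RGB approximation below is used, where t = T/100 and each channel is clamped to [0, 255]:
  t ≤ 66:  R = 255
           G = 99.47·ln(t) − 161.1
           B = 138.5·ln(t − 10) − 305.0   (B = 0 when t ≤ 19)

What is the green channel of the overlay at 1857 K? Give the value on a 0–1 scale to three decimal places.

t = 1857/100 = 18.57; the t ≤ 66 branch applies.
G = 99.47·ln 18.57 − 161.1 = 99.47·2.9215 − 161.1 = 129.506.
On a 0–1 scale: 129.506/255 = 0.5079 → 0.508.

0.508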